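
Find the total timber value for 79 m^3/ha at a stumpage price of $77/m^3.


Value = 79 * 77 = $6083/ha

$6083/ha


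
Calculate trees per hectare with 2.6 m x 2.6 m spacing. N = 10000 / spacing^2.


N = 10000 / 2.6^2 = 10000 / 6.76 = 1479.29 ≈ 1479 trees/ha

1479 trees/ha


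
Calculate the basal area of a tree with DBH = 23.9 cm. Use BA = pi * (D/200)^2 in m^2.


D/200 = 23.9/200 = 0.1195 m
(D/200)^2 = 0.1195^2 = 0.01428025
BA = 3.141593 * 0.01428025 = 0.0448627 ≈ 0.0449 m^2

0.0449 m^2


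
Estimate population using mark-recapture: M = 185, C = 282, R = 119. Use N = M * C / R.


N = M * C / R = 185 * 282 / 119 = 52170 / 119 = 438.40 ≈ 438

438 individuals


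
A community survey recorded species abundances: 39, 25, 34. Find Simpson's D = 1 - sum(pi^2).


Total N = 39 + 25 + 34 = 98
Per-species terms:
  p = 39/98 = 0.397959; p^2 = 0.397959^2 = 0.158371
  p = 25/98 = 0.255102; p^2 = 0.255102^2 = 0.065077
  p = 34/98 = 0.346939; p^2 = 0.346939^2 = 0.120367
sum(p^2) = 0.158371 + 0.065077 + 0.120367 = 0.343815
D = 1 - 0.343815 = 0.656185 ≈ 0.6562

0.6562


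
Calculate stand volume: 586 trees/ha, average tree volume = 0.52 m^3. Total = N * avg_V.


V_stand = 586 * 0.52 = 304.72 ≈ 304.7 m^3/ha

304.7 m^3/ha


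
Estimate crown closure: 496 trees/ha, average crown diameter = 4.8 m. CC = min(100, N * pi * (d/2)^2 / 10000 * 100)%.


(d/2)^2 = (4.8/2)^2 = 2.4^2 = 5.76
Crown area = 3.141593 * 5.76 = 18.0956 m^2
N * area / 10000 * 100 = 496 * 18.0956 / 10000 * 100 = 89.7542
CC = min(100, 89.7542) = 89.7542 ≈ 89.8%

89.8%


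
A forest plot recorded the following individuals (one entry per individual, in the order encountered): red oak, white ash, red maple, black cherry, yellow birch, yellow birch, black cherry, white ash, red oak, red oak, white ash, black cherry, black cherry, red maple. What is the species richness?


Total individuals logged = 14
Distinct species (count of individuals): red oak (3), white ash (3), red maple (2), black cherry (4), yellow birch (2)
Species richness = number of distinct species = 5

5


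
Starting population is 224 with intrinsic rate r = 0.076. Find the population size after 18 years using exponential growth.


r*t = 0.076 * 18 = 1.368
exp(1.368) = 3.92749
N = 224 * 3.92749 = 879.758 ≈ 880

880


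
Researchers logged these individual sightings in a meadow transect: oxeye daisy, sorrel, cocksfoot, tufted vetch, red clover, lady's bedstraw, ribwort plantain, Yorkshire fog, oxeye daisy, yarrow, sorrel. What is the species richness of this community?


Total individuals logged = 11
Distinct species (count of individuals): oxeye daisy (2), sorrel (2), cocksfoot (1), tufted vetch (1), red clover (1), lady's bedstraw (1), ribwort plantain (1), Yorkshire fog (1), yarrow (1)
Species richness = number of distinct species = 9

9


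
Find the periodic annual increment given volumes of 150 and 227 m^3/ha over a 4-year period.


PAI = (V2 - V1) / period = (227 - 150) / 4 = 77 / 4 = 19.25 m^3/ha/yr

19.25 m^3/ha/yr


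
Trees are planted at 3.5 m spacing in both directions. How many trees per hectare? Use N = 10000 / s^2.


N = 10000 / 3.5^2 = 10000 / 12.25 = 816.327 ≈ 816 trees/ha

816 trees/ha


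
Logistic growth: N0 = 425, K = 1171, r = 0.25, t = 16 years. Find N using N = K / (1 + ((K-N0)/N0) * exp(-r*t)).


(K - N0)/N0 = (1171 - 425)/425 = 746/425 = 1.75529
r*t = 0.25 * 16 = 4; exp(-4) = 0.0183156
1.75529 * 0.0183156 = 0.0321492
1 + 0.0321492 = 1.03215
N = 1171 / 1.03215 = 1134.53 ≈ 1135

1135


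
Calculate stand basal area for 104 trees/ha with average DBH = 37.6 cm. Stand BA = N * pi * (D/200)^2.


(D/200)^2 = (37.6/200)^2 = 0.188^2 = 0.035344
Individual BA = 3.141593 * 0.035344 = 0.111036 m^2
Stand BA = 104 * 0.111036 = 11.5477 ≈ 11.55 m^2/ha

11.55 m^2/ha


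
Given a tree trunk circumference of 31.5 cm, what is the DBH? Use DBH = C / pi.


DBH = C / pi = 31.5 / 3.141593 = 10.0268 ≈ 10.03 cm

10.03 cm


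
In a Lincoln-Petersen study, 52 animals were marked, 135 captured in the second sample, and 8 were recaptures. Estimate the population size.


N = M * C / R = 52 * 135 / 8 = 7020 / 8 = 877.50 ≈ 878

878 individuals


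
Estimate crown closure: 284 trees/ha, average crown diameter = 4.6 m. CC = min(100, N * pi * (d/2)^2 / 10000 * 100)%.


(d/2)^2 = (4.6/2)^2 = 2.3^2 = 5.29
Crown area = 3.141593 * 5.29 = 16.6190 m^2
N * area / 10000 * 100 = 284 * 16.6190 / 10000 * 100 = 47.1980
CC = min(100, 47.1980) = 47.1980 ≈ 47.2%

47.2%


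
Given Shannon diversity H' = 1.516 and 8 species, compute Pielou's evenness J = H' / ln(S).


ln(8) = 2.07944
J = H' / ln(S) = 1.516 / 2.07944 = 0.729042 ≈ 0.7290

0.7290


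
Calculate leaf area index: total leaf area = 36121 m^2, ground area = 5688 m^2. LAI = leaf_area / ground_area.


LAI = 36121 / 5688 = 6.3504 ≈ 6.35

6.35


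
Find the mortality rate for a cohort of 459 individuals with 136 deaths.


Mortality rate = 136 / 459 = 0.296296 ≈ 0.2963

0.2963


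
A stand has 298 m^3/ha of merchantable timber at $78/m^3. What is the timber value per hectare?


Value = 298 * 78 = $23244/ha

$23244/ha


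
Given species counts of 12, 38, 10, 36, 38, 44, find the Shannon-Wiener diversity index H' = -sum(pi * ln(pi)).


Total N = 12 + 38 + 10 + 36 + 38 + 44 = 178
Per-species terms:
  p = 12/178 = 0.067416; ln(p) = -2.696873; p*ln(p) = 0.067416 * (-2.696873) = -0.181812
  p = 38/178 = 0.213483; ln(p) = -1.544198; p*ln(p) = 0.213483 * (-1.544198) = -0.329660
  p = 10/178 = 0.056180; ln(p) = -2.879194; p*ln(p) = 0.056180 * (-2.879194) = -0.161753
  p = 36/178 = 0.202247; ln(p) = -1.598266; p*ln(p) = 0.202247 * (-1.598266) = -0.323245
  p = 38/178 = 0.213483; ln(p) = -1.544198; p*ln(p) = 0.213483 * (-1.544198) = -0.329660
  p = 44/178 = 0.247191; ln(p) = -1.397594; p*ln(p) = 0.247191 * (-1.397594) = -0.345473
sum(p*ln(p)) = (-0.181812) + (-0.329660) + (-0.161753) + (-0.323245) + (-0.329660) + (-0.345473) = -1.671603
H' = -(-1.671603) = 1.671603 ≈ 1.6716

1.6716


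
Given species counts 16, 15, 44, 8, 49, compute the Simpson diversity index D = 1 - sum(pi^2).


Total N = 16 + 15 + 44 + 8 + 49 = 132
Per-species terms:
  p = 16/132 = 0.121212; p^2 = 0.121212^2 = 0.014692
  p = 15/132 = 0.113636; p^2 = 0.113636^2 = 0.012913
  p = 44/132 = 0.333333; p^2 = 0.333333^2 = 0.111111
  p = 8/132 = 0.060606; p^2 = 0.060606^2 = 0.003673
  p = 49/132 = 0.371212; p^2 = 0.371212^2 = 0.137798
sum(p^2) = 0.014692 + 0.012913 + 0.111111 + 0.003673 + 0.137798 = 0.280187
D = 1 - 0.280187 = 0.719813 ≈ 0.7198

0.7198


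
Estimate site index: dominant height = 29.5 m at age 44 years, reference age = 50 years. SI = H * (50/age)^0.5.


50/44 = 1.13636
(1.13636)^0.5 = 1.06600
SI = 29.5 * 1.06600 = 31.4470 ≈ 31.4 m

31.4 m


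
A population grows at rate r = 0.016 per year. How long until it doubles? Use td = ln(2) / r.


td = ln(2) / 0.016 = 0.693147 / 0.016 = 43.3217 ≈ 43.3 years

43.3 years


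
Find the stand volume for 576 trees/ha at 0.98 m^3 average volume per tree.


V_stand = 576 * 0.98 = 564.48 ≈ 564.5 m^3/ha

564.5 m^3/ha


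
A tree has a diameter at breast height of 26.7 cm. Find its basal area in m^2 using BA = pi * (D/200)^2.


D/200 = 26.7/200 = 0.1335 m
(D/200)^2 = 0.1335^2 = 0.01782225
BA = 3.141593 * 0.01782225 = 0.0559903 ≈ 0.0560 m^2

0.0560 m^2


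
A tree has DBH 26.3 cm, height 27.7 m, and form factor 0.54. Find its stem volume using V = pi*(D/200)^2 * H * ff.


(D/200)^2 = (26.3/200)^2 = 0.1315^2 = 0.01729225
BA = 3.141593 * 0.01729225 = 0.0543252 m^2
V = 0.0543252 * 27.7 * 0.54 = 0.812596 ≈ 0.813 m^3

0.813 m^3


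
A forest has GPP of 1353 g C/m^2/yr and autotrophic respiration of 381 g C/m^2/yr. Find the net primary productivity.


NPP = GPP - Ra = 1353 - 381 = 972 g C/m^2/yr

972 g C/m^2/yr


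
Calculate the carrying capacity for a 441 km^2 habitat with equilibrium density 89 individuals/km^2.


K = 89 * 441 = 39249 individuals

39249 individuals


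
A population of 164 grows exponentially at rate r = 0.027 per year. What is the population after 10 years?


r*t = 0.027 * 10 = 0.27
exp(0.27) = 1.30996
N = 164 * 1.30996 = 214.833 ≈ 215

215


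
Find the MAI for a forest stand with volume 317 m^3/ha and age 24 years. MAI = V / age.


MAI = 317 / 24 = 13.2083 ≈ 13.21 m^3/ha/yr

13.21 m^3/ha/yr


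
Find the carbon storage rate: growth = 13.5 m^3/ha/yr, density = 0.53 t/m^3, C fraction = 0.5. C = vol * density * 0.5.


C = 13.5 * 0.53 * 0.5 = 3.5775 ≈ 3.58 t C/ha/yr

3.58 t C/ha/yr


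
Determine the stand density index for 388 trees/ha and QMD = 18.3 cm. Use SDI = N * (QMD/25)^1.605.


QMD/25 = 18.3/25 = 0.732
(0.732)^1.605 = exp(1.605 * ln(0.732)) = exp(1.605 * (-0.311975)) = exp(-0.500720) = 0.606094
SDI = 388 * 0.606094 = 235.164 ≈ 235

235


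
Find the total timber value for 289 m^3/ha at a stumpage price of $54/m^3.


Value = 289 * 54 = $15606/ha

$15606/ha


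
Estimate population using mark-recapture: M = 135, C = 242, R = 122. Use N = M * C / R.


N = M * C / R = 135 * 242 / 122 = 32670 / 122 = 267.79 ≈ 268

268 individuals


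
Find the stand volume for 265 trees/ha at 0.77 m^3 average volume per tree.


V_stand = 265 * 0.77 = 204.05 ≈ 204.1 m^3/ha

204.1 m^3/ha


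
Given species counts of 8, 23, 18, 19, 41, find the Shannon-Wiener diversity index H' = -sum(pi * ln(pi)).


Total N = 8 + 23 + 18 + 19 + 41 = 109
Per-species terms:
  p = 8/109 = 0.073394; ln(p) = -2.611913; p*ln(p) = 0.073394 * (-2.611913) = -0.191699
  p = 23/109 = 0.211009; ln(p) = -1.555854; p*ln(p) = 0.211009 * (-1.555854) = -0.328299
  p = 18/109 = 0.165138; ln(p) = -1.800974; p*ln(p) = 0.165138 * (-1.800974) = -0.297409
  p = 19/109 = 0.174312; ln(p) = -1.746908; p*ln(p) = 0.174312 * (-1.746908) = -0.304507
  p = 41/109 = 0.376147; ln(p) = -0.977775; p*ln(p) = 0.376147 * (-0.977775) = -0.367787
sum(p*ln(p)) = (-0.191699) + (-0.328299) + (-0.297409) + (-0.304507) + (-0.367787) = -1.489701
H' = -(-1.489701) = 1.489701 ≈ 1.4897

1.4897


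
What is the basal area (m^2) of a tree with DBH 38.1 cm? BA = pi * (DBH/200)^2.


D/200 = 38.1/200 = 0.1905 m
(D/200)^2 = 0.1905^2 = 0.03629025
BA = 3.141593 * 0.03629025 = 0.114009 ≈ 0.1140 m^2

0.1140 m^2


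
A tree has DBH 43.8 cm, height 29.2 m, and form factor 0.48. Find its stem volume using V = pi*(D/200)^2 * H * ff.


(D/200)^2 = (43.8/200)^2 = 0.219^2 = 0.047961
BA = 3.141593 * 0.047961 = 0.150674 m^2
V = 0.150674 * 29.2 * 0.48 = 2.11185 ≈ 2.112 m^3

2.112 m^3


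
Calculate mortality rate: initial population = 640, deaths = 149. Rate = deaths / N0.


Mortality rate = 149 / 640 = 0.232813 ≈ 0.2328

0.2328


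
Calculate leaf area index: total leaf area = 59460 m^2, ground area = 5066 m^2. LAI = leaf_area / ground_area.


LAI = 59460 / 5066 = 11.7371 ≈ 11.74

11.74


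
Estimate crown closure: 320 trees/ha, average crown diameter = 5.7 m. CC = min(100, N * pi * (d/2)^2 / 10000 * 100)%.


(d/2)^2 = (5.7/2)^2 = 2.85^2 = 8.1225
Crown area = 3.141593 * 8.1225 = 25.5176 m^2
N * area / 10000 * 100 = 320 * 25.5176 / 10000 * 100 = 81.6563
CC = min(100, 81.6563) = 81.6563 ≈ 81.7%

81.7%


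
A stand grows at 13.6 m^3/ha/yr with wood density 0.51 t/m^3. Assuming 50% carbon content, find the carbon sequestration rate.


C = 13.6 * 0.51 * 0.5 = 3.468 ≈ 3.47 t C/ha/yr

3.47 t C/ha/yr


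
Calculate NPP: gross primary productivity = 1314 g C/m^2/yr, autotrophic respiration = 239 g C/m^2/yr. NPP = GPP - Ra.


NPP = GPP - Ra = 1314 - 239 = 1075 g C/m^2/yr

1075 g C/m^2/yr


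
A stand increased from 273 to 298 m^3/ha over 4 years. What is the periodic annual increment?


PAI = (V2 - V1) / period = (298 - 273) / 4 = 25 / 4 = 6.25 m^3/ha/yr

6.25 m^3/ha/yr


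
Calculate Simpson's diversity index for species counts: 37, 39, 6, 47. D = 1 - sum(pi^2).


Total N = 37 + 39 + 6 + 47 = 129
Per-species terms:
  p = 37/129 = 0.286822; p^2 = 0.286822^2 = 0.082267
  p = 39/129 = 0.302326; p^2 = 0.302326^2 = 0.091401
  p = 6/129 = 0.046512; p^2 = 0.046512^2 = 0.002163
  p = 47/129 = 0.364341; p^2 = 0.364341^2 = 0.132744
sum(p^2) = 0.082267 + 0.091401 + 0.002163 + 0.132744 = 0.308575
D = 1 - 0.308575 = 0.691425 ≈ 0.6914

0.6914


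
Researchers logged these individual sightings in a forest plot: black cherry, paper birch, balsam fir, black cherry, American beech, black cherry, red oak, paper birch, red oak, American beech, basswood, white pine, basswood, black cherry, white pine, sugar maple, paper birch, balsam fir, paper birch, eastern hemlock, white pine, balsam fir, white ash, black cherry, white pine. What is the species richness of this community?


Total individuals logged = 25
Distinct species (count of individuals): black cherry (5), paper birch (4), balsam fir (3), American beech (2), red oak (2), basswood (2), white pine (4), sugar maple (1), eastern hemlock (1), white ash (1)
Species richness = number of distinct species = 10

10


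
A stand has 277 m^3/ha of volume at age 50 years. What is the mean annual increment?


MAI = 277 / 50 = 5.54 m^3/ha/yr

5.54 m^3/ha/yr


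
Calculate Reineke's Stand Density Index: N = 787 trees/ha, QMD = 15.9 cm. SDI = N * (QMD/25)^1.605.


QMD/25 = 15.9/25 = 0.636
(0.636)^1.605 = exp(1.605 * ln(0.636)) = exp(1.605 * (-0.452557)) = exp(-0.726354) = 0.483669
SDI = 787 * 0.483669 = 380.648 ≈ 381

381


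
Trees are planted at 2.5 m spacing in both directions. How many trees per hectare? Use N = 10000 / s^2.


N = 10000 / 2.5^2 = 10000 / 6.25 = 1600.00 ≈ 1600 trees/ha

1600 trees/ha


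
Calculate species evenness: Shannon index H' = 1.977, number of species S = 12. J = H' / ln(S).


ln(12) = 2.48491
J = H' / ln(S) = 1.977 / 2.48491 = 0.795602 ≈ 0.7956

0.7956


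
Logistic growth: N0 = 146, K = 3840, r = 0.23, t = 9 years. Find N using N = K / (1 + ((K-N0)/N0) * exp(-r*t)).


(K - N0)/N0 = (3840 - 146)/146 = 3694/146 = 25.3014
r*t = 0.23 * 9 = 2.07; exp(-2.07) = 0.126186
25.3014 * 0.126186 = 3.19268
1 + 3.19268 = 4.19268
N = 3840 / 4.19268 = 915.882 ≈ 916

916


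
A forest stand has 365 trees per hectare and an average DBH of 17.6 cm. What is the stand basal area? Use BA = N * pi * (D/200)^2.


(D/200)^2 = (17.6/200)^2 = 0.088^2 = 0.007744
Individual BA = 3.141593 * 0.007744 = 0.0243285 m^2
Stand BA = 365 * 0.0243285 = 8.87990 ≈ 8.88 m^2/ha

8.88 m^2/ha


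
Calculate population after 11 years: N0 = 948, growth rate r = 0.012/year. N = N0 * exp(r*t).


r*t = 0.012 * 11 = 0.132
exp(0.132) = 1.14111
N = 948 * 1.14111 = 1081.77 ≈ 1082

1082


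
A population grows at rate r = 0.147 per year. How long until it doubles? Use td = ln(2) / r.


td = ln(2) / 0.147 = 0.693147 / 0.147 = 4.71529 ≈ 4.7 years

4.7 years


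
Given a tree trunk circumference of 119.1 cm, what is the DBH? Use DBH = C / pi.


DBH = C / pi = 119.1 / 3.141593 = 37.9107 ≈ 37.91 cm

37.91 cm


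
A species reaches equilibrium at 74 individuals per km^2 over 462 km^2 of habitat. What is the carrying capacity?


K = 74 * 462 = 34188 individuals

34188 individuals


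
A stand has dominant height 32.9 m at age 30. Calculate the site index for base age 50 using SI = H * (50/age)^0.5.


50/30 = 1.66667
(1.66667)^0.5 = 1.29100
SI = 32.9 * 1.29100 = 42.4739 ≈ 42.5 m

42.5 m


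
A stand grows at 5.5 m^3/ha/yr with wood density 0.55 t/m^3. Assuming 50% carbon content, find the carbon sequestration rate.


C = 5.5 * 0.55 * 0.5 = 1.5125 ≈ 1.51 t C/ha/yr

1.51 t C/ha/yr


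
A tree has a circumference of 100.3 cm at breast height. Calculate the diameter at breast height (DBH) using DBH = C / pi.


DBH = C / pi = 100.3 / 3.141593 = 31.9265 ≈ 31.93 cm

31.93 cm


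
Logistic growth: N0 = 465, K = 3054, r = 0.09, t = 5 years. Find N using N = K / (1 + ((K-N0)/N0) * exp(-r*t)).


(K - N0)/N0 = (3054 - 465)/465 = 2589/465 = 5.56774
r*t = 0.09 * 5 = 0.45; exp(-0.45) = 0.637628
5.56774 * 0.637628 = 3.55015
1 + 3.55015 = 4.55015
N = 3054 / 4.55015 = 671.187 ≈ 671

671


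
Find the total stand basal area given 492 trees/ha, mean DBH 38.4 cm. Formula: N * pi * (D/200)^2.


(D/200)^2 = (38.4/200)^2 = 0.192^2 = 0.036864
Individual BA = 3.141593 * 0.036864 = 0.115812 m^2
Stand BA = 492 * 0.115812 = 56.9795 ≈ 56.98 m^2/ha

56.98 m^2/ha


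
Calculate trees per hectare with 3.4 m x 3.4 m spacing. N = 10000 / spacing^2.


N = 10000 / 3.4^2 = 10000 / 11.56 = 865.052 ≈ 865 trees/ha

865 trees/ha


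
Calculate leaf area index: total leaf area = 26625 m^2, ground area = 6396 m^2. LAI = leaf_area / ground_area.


LAI = 26625 / 6396 = 4.1628 ≈ 4.16

4.16


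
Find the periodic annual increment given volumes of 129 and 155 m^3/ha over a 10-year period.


PAI = (V2 - V1) / period = (155 - 129) / 10 = 26 / 10 = 2.60 m^3/ha/yr

2.60 m^3/ha/yr


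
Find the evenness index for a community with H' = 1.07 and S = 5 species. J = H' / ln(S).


ln(5) = 1.60944
J = H' / ln(S) = 1.07 / 1.60944 = 0.664828 ≈ 0.6648

0.6648


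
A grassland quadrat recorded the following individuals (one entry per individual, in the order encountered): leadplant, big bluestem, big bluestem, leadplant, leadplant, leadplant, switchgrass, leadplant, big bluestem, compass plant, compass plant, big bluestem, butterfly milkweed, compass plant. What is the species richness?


Total individuals logged = 14
Distinct species (count of individuals): leadplant (5), big bluestem (4), switchgrass (1), compass plant (3), butterfly milkweed (1)
Species richness = number of distinct species = 5

5


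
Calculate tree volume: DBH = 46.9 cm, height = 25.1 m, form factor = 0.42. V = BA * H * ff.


(D/200)^2 = (46.9/200)^2 = 0.2345^2 = 0.05499025
BA = 3.141593 * 0.05499025 = 0.172757 m^2
V = 0.172757 * 25.1 * 0.42 = 1.82120 ≈ 1.821 m^3

1.821 m^3


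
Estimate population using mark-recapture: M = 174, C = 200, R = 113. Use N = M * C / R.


N = M * C / R = 174 * 200 / 113 = 34800 / 113 = 307.96 ≈ 308

308 individuals


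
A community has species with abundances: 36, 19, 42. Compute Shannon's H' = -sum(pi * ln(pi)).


Total N = 36 + 19 + 42 = 97
Per-species terms:
  p = 36/97 = 0.371134; ln(p) = -0.991192; p*ln(p) = 0.371134 * (-0.991192) = -0.367865
  p = 19/97 = 0.195876; ln(p) = -1.630273; p*ln(p) = 0.195876 * (-1.630273) = -0.319331
  p = 42/97 = 0.432990; ln(p) = -0.837041; p*ln(p) = 0.432990 * (-0.837041) = -0.362430
sum(p*ln(p)) = (-0.367865) + (-0.319331) + (-0.362430) = -1.049626
H' = -(-1.049626) = 1.049626 ≈ 1.0496

1.0496


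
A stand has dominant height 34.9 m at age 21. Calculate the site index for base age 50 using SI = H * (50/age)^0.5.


50/21 = 2.38095
(2.38095)^0.5 = 1.54303
SI = 34.9 * 1.54303 = 53.8517 ≈ 53.9 m

53.9 m


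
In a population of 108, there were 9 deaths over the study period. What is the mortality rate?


Mortality rate = 9 / 108 = 0.083333 ≈ 0.0833

0.0833


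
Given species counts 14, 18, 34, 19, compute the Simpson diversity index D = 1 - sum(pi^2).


Total N = 14 + 18 + 34 + 19 = 85
Per-species terms:
  p = 14/85 = 0.164706; p^2 = 0.164706^2 = 0.027128
  p = 18/85 = 0.211765; p^2 = 0.211765^2 = 0.044844
  p = 34/85 = 0.400000; p^2 = 0.400000^2 = 0.160000
  p = 19/85 = 0.223529; p^2 = 0.223529^2 = 0.049965
sum(p^2) = 0.027128 + 0.044844 + 0.160000 + 0.049965 = 0.281937
D = 1 - 0.281937 = 0.718063 ≈ 0.7181

0.7181


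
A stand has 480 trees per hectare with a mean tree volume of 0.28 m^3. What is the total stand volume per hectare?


V_stand = 480 * 0.28 = 134.4 m^3/ha

134.4 m^3/ha


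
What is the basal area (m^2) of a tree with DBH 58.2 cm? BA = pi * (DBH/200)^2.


D/200 = 58.2/200 = 0.291 m
(D/200)^2 = 0.291^2 = 0.084681
BA = 3.141593 * 0.084681 = 0.266033 ≈ 0.2660 m^2

0.2660 m^2


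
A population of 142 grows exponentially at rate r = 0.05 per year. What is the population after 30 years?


r*t = 0.05 * 30 = 1.5
exp(1.5) = 4.48169
N = 142 * 4.48169 = 636.400 ≈ 636

636


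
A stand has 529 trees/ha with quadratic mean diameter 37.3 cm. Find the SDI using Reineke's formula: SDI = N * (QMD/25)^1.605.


QMD/25 = 37.3/25 = 1.492
(1.492)^1.605 = exp(1.605 * ln(1.492)) = exp(1.605 * 0.400118) = exp(0.642189) = 1.90064
SDI = 529 * 1.90064 = 1005.44 ≈ 1005

1005


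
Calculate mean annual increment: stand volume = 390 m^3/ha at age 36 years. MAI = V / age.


MAI = 390 / 36 = 10.8333 ≈ 10.83 m^3/ha/yr

10.83 m^3/ha/yr


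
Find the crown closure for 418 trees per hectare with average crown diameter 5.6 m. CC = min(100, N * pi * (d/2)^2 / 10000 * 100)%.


(d/2)^2 = (5.6/2)^2 = 2.8^2 = 7.84
Crown area = 3.141593 * 7.84 = 24.6301 m^2
N * area / 10000 * 100 = 418 * 24.6301 / 10000 * 100 = 102.954
CC = min(100, 102.954) = 100%

100%


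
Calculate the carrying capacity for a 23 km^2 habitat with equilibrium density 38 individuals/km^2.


K = 38 * 23 = 874 individuals

874 individuals


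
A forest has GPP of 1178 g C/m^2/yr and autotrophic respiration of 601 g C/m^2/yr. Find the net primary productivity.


NPP = GPP - Ra = 1178 - 601 = 577 g C/m^2/yr

577 g C/m^2/yr


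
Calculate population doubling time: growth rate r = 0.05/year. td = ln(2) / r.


td = ln(2) / 0.05 = 0.693147 / 0.05 = 13.8629 ≈ 13.9 years

13.9 years


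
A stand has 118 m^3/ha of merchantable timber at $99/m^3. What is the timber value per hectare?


Value = 118 * 99 = $11682/ha

$11682/ha


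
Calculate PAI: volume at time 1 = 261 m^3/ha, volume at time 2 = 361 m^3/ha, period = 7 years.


PAI = (V2 - V1) / period = (361 - 261) / 7 = 100 / 7 = 14.2857 ≈ 14.29 m^3/ha/yr

14.29 m^3/ha/yr


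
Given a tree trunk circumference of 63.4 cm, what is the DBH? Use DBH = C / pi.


DBH = C / pi = 63.4 / 3.141593 = 20.1808 ≈ 20.18 cm

20.18 cm


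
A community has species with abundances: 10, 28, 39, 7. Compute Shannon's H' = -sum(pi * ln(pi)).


Total N = 10 + 28 + 39 + 7 = 84
Per-species terms:
  p = 10/84 = 0.119048; ln(p) = -2.128229; p*ln(p) = 0.119048 * (-2.128229) = -0.253361
  p = 28/84 = 0.333333; ln(p) = -1.098613; p*ln(p) = 0.333333 * (-1.098613) = -0.366204
  p = 39/84 = 0.464286; ln(p) = -0.767255; p*ln(p) = 0.464286 * (-0.767255) = -0.356226
  p = 7/84 = 0.083333; ln(p) = -2.484911; p*ln(p) = 0.083333 * (-2.484911) = -0.207075
sum(p*ln(p)) = (-0.253361) + (-0.366204) + (-0.356226) + (-0.207075) = -1.182866
H' = -(-1.182866) = 1.182866 ≈ 1.1829

1.1829


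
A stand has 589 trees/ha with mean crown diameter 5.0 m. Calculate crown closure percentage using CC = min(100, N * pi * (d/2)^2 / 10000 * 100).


(d/2)^2 = (5.0/2)^2 = 2.5^2 = 6.25
Crown area = 3.141593 * 6.25 = 19.6350 m^2
N * area / 10000 * 100 = 589 * 19.6350 / 10000 * 100 = 115.650
CC = min(100, 115.650) = 100%

100%


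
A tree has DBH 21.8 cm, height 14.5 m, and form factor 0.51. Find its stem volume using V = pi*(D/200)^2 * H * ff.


(D/200)^2 = (21.8/200)^2 = 0.109^2 = 0.011881
BA = 3.141593 * 0.011881 = 0.0373253 m^2
V = 0.0373253 * 14.5 * 0.51 = 0.276021 ≈ 0.276 m^3

0.276 m^3


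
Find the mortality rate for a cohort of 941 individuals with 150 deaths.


Mortality rate = 150 / 941 = 0.159405 ≈ 0.1594

0.1594


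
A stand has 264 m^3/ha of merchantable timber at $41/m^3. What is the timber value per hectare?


Value = 264 * 41 = $10824/ha

$10824/ha


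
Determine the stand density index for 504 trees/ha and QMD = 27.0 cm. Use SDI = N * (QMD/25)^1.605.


QMD/25 = 27.0/25 = 1.08
(1.08)^1.605 = exp(1.605 * ln(1.08)) = exp(1.605 * 0.0769610) = exp(0.123522) = 1.13147
SDI = 504 * 1.13147 = 570.261 ≈ 570

570


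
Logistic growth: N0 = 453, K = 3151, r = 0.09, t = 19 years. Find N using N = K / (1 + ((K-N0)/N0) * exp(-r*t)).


(K - N0)/N0 = (3151 - 453)/453 = 2698/453 = 5.95585
r*t = 0.09 * 19 = 1.71; exp(-1.71) = 0.180866
5.95585 * 0.180866 = 1.07721
1 + 1.07721 = 2.07721
N = 3151 / 2.07721 = 1516.94 ≈ 1517

1517


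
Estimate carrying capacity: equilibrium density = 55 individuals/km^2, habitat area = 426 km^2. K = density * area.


K = 55 * 426 = 23430 individuals

23430 individuals


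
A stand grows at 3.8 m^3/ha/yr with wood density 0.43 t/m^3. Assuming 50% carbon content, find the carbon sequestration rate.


C = 3.8 * 0.43 * 0.5 = 0.817 ≈ 0.82 t C/ha/yr

0.82 t C/ha/yr


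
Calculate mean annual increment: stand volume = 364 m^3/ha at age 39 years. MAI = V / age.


MAI = 364 / 39 = 9.3333 ≈ 9.33 m^3/ha/yr

9.33 m^3/ha/yr


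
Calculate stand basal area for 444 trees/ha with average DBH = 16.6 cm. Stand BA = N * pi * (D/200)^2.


(D/200)^2 = (16.6/200)^2 = 0.083^2 = 0.006889
Individual BA = 3.141593 * 0.006889 = 0.0216424 m^2
Stand BA = 444 * 0.0216424 = 9.60923 ≈ 9.61 m^2/ha

9.61 m^2/ha


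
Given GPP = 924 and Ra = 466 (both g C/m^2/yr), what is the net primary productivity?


NPP = GPP - Ra = 924 - 466 = 458 g C/m^2/yr

458 g C/m^2/yr


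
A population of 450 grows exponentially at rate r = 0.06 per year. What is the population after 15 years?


r*t = 0.06 * 15 = 0.9
exp(0.9) = 2.45960
N = 450 * 2.45960 = 1106.82 ≈ 1107

1107


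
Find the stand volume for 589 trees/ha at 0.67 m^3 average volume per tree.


V_stand = 589 * 0.67 = 394.63 ≈ 394.6 m^3/ha

394.6 m^3/ha


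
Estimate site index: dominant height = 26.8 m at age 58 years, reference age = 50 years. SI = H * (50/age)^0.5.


50/58 = 0.862069
(0.862069)^0.5 = 0.928477
SI = 26.8 * 0.928477 = 24.8832 ≈ 24.9 m

24.9 m


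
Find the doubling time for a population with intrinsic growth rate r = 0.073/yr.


td = ln(2) / 0.073 = 0.693147 / 0.073 = 9.49516 ≈ 9.5 years

9.5 years


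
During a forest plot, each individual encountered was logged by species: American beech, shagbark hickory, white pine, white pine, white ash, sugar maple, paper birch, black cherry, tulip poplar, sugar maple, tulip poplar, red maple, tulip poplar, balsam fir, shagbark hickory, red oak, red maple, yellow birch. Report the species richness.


Total individuals logged = 18
Distinct species (count of individuals): American beech (1), shagbark hickory (2), white pine (2), white ash (1), sugar maple (2), paper birch (1), black cherry (1), tulip poplar (3), red maple (2), balsam fir (1), red oak (1), yellow birch (1)
Species richness = number of distinct species = 12

12


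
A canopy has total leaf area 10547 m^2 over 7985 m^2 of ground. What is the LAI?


LAI = 10547 / 7985 = 1.3209 ≈ 1.32

1.32


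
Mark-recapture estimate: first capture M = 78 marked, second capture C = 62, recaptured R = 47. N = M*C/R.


N = M * C / R = 78 * 62 / 47 = 4836 / 47 = 102.89 ≈ 103

103 individuals


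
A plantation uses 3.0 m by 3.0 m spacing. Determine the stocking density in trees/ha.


N = 10000 / 3.0^2 = 10000 / 9 = 1111.11 ≈ 1111 trees/ha

1111 trees/ha


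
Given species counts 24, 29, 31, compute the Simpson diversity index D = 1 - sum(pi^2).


Total N = 24 + 29 + 31 = 84
Per-species terms:
  p = 24/84 = 0.285714; p^2 = 0.285714^2 = 0.081632
  p = 29/84 = 0.345238; p^2 = 0.345238^2 = 0.119189
  p = 31/84 = 0.369048; p^2 = 0.369048^2 = 0.136196
sum(p^2) = 0.081632 + 0.119189 + 0.136196 = 0.337017
D = 1 - 0.337017 = 0.662983 ≈ 0.6630

0.6630


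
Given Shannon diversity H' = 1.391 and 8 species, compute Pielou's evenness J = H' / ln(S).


ln(8) = 2.07944
J = H' / ln(S) = 1.391 / 2.07944 = 0.668930 ≈ 0.6689

0.6689


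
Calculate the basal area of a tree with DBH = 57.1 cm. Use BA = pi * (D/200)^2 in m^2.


D/200 = 57.1/200 = 0.2855 m
(D/200)^2 = 0.2855^2 = 0.08151025
BA = 3.141593 * 0.08151025 = 0.256072 ≈ 0.2561 m^2

0.2561 m^2


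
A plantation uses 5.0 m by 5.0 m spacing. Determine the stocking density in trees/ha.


N = 10000 / 5.0^2 = 10000 / 25 = 400.000 ≈ 400 trees/ha

400 trees/ha


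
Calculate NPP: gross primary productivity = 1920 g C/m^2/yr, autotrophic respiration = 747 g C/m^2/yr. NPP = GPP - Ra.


NPP = GPP - Ra = 1920 - 747 = 1173 g C/m^2/yr

1173 g C/m^2/yr


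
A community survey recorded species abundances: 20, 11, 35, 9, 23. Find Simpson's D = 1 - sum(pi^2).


Total N = 20 + 11 + 35 + 9 + 23 = 98
Per-species terms:
  p = 20/98 = 0.204082; p^2 = 0.204082^2 = 0.041649
  p = 11/98 = 0.112245; p^2 = 0.112245^2 = 0.012599
  p = 35/98 = 0.357143; p^2 = 0.357143^2 = 0.127551
  p = 9/98 = 0.091837; p^2 = 0.091837^2 = 0.008434
  p = 23/98 = 0.234694; p^2 = 0.234694^2 = 0.055081
sum(p^2) = 0.041649 + 0.012599 + 0.127551 + 0.008434 + 0.055081 = 0.245314
D = 1 - 0.245314 = 0.754686 ≈ 0.7547

0.7547


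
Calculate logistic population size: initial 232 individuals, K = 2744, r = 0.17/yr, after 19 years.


(K - N0)/N0 = (2744 - 232)/232 = 2512/232 = 10.8276
r*t = 0.17 * 19 = 3.23; exp(-3.23) = 0.0395575
10.8276 * 0.0395575 = 0.428313
1 + 0.428313 = 1.42831
N = 2744 / 1.42831 = 1921.15 ≈ 1921

1921


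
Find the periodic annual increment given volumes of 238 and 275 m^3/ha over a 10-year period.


PAI = (V2 - V1) / period = (275 - 238) / 10 = 37 / 10 = 3.70 m^3/ha/yr

3.70 m^3/ha/yr


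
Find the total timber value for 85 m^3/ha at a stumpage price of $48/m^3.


Value = 85 * 48 = $4080/ha

$4080/ha


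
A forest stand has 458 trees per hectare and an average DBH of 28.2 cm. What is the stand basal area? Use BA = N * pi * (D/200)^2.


(D/200)^2 = (28.2/200)^2 = 0.141^2 = 0.019881
Individual BA = 3.141593 * 0.019881 = 0.0624580 m^2
Stand BA = 458 * 0.0624580 = 28.6058 ≈ 28.61 m^2/ha

28.61 m^2/ha


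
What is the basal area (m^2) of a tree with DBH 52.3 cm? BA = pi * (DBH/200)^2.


D/200 = 52.3/200 = 0.2615 m
(D/200)^2 = 0.2615^2 = 0.06838225
BA = 3.141593 * 0.06838225 = 0.214829 ≈ 0.2148 m^2

0.2148 m^2


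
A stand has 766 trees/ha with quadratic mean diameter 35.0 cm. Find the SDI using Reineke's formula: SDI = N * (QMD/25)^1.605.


QMD/25 = 35.0/25 = 1.4
(1.4)^1.605 = exp(1.605 * ln(1.4)) = exp(1.605 * 0.336472) = exp(0.540038) = 1.71607
SDI = 766 * 1.71607 = 1314.51 ≈ 1315

1315


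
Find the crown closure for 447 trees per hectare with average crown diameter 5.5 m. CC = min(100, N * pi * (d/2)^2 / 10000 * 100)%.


(d/2)^2 = (5.5/2)^2 = 2.75^2 = 7.5625
Crown area = 3.141593 * 7.5625 = 23.7583 m^2
N * area / 10000 * 100 = 447 * 23.7583 / 10000 * 100 = 106.200
CC = min(100, 106.200) = 100%

100%


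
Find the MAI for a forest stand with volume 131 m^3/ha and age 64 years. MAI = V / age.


MAI = 131 / 64 = 2.0469 ≈ 2.05 m^3/ha/yr

2.05 m^3/ha/yr


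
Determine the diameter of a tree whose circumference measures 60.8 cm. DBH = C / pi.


DBH = C / pi = 60.8 / 3.141593 = 19.3532 ≈ 19.35 cm

19.35 cm


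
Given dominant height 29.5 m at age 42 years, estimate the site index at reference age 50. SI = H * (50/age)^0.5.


50/42 = 1.19048
(1.19048)^0.5 = 1.09109
SI = 29.5 * 1.09109 = 32.1872 ≈ 32.2 m

32.2 m


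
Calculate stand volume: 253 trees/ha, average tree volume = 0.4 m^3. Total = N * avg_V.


V_stand = 253 * 0.4 = 101.2 m^3/ha

101.2 m^3/ha


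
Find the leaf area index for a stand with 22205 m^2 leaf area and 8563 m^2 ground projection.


LAI = 22205 / 8563 = 2.5931 ≈ 2.59

2.59


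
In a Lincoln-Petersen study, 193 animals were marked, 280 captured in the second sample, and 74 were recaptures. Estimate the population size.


N = M * C / R = 193 * 280 / 74 = 54040 / 74 = 730.27 ≈ 730

730 individuals


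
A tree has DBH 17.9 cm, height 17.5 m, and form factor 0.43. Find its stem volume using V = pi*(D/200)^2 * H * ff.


(D/200)^2 = (17.9/200)^2 = 0.0895^2 = 0.00801025
BA = 3.141593 * 0.00801025 = 0.0251649 m^2
V = 0.0251649 * 17.5 * 0.43 = 0.189366 ≈ 0.189 m^3

0.189 m^3


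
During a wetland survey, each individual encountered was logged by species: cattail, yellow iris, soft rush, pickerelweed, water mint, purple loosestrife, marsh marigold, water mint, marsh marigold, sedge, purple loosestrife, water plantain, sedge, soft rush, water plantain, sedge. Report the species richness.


Total individuals logged = 16
Distinct species (count of individuals): cattail (1), yellow iris (1), soft rush (2), pickerelweed (1), water mint (2), purple loosestrife (2), marsh marigold (2), sedge (3), water plantain (2)
Species richness = number of distinct species = 9

9


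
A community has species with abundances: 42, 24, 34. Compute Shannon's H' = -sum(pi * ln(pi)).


Total N = 42 + 24 + 34 = 100
Per-species terms:
  p = 42/100 = 0.420000; ln(p) = -0.867501; p*ln(p) = 0.420000 * (-0.867501) = -0.364350
  p = 24/100 = 0.240000; ln(p) = -1.427116; p*ln(p) = 0.240000 * (-1.427116) = -0.342508
  p = 34/100 = 0.340000; ln(p) = -1.078810; p*ln(p) = 0.340000 * (-1.078810) = -0.366795
sum(p*ln(p)) = (-0.364350) + (-0.342508) + (-0.366795) = -1.073653
H' = -(-1.073653) = 1.073653 ≈ 1.0737

1.0737


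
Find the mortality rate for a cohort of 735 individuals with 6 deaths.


Mortality rate = 6 / 735 = 0.008163 ≈ 0.0082

0.0082


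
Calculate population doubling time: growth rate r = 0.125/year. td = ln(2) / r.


td = ln(2) / 0.125 = 0.693147 / 0.125 = 5.54518 ≈ 5.5 years

5.5 years


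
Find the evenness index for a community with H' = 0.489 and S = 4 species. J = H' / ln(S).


ln(4) = 1.38629
J = H' / ln(S) = 0.489 / 1.38629 = 0.352740 ≈ 0.3527

0.3527


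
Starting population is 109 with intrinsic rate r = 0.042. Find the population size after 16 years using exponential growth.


r*t = 0.042 * 16 = 0.672
exp(0.672) = 1.95815
N = 109 * 1.95815 = 213.438 ≈ 213

213


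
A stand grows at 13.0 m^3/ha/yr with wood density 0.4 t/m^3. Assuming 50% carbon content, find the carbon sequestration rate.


C = 13.0 * 0.4 * 0.5 = 2.60 t C/ha/yr

2.60 t C/ha/yr


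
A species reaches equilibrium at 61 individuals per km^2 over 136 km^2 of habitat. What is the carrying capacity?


K = 61 * 136 = 8296 individuals

8296 individuals


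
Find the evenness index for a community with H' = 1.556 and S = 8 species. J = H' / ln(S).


ln(8) = 2.07944
J = H' / ln(S) = 1.556 / 2.07944 = 0.748278 ≈ 0.7483

0.7483


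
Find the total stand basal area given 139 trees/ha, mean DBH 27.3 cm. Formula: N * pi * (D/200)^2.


(D/200)^2 = (27.3/200)^2 = 0.1365^2 = 0.01863225
Individual BA = 3.141593 * 0.01863225 = 0.0585349 m^2
Stand BA = 139 * 0.0585349 = 8.13635 ≈ 8.14 m^2/ha

8.14 m^2/ha


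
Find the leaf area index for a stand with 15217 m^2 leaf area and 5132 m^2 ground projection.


LAI = 15217 / 5132 = 2.9651 ≈ 2.97

2.97


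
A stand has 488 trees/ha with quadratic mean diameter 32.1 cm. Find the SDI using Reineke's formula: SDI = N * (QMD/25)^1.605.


QMD/25 = 32.1/25 = 1.284
(1.284)^1.605 = exp(1.605 * ln(1.284)) = exp(1.605 * 0.249980) = exp(0.401218) = 1.49364
SDI = 488 * 1.49364 = 728.896 ≈ 729

729


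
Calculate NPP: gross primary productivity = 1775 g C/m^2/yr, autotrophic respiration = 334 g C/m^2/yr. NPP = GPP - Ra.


NPP = GPP - Ra = 1775 - 334 = 1441 g C/m^2/yr

1441 g C/m^2/yr


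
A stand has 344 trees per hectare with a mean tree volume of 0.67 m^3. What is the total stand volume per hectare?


V_stand = 344 * 0.67 = 230.48 ≈ 230.5 m^3/ha

230.5 m^3/ha


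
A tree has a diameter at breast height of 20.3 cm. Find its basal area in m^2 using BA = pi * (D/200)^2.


D/200 = 20.3/200 = 0.1015 m
(D/200)^2 = 0.1015^2 = 0.01030225
BA = 3.141593 * 0.01030225 = 0.0323655 ≈ 0.0324 m^2

0.0324 m^2


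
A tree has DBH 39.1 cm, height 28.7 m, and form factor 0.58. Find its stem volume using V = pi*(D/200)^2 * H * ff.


(D/200)^2 = (39.1/200)^2 = 0.1955^2 = 0.03822025
BA = 3.141593 * 0.03822025 = 0.120072 m^2
V = 0.120072 * 28.7 * 0.58 = 1.99872 ≈ 1.999 m^3

1.999 m^3


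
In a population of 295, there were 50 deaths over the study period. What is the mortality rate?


Mortality rate = 50 / 295 = 0.169492 ≈ 0.1695

0.1695


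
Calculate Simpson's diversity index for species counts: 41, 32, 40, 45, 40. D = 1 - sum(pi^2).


Total N = 41 + 32 + 40 + 45 + 40 = 198
Per-species terms:
  p = 41/198 = 0.207071; p^2 = 0.207071^2 = 0.042878
  p = 32/198 = 0.161616; p^2 = 0.161616^2 = 0.026120
  p = 40/198 = 0.202020; p^2 = 0.202020^2 = 0.040812
  p = 45/198 = 0.227273; p^2 = 0.227273^2 = 0.051653
  p = 40/198 = 0.202020; p^2 = 0.202020^2 = 0.040812
sum(p^2) = 0.042878 + 0.026120 + 0.040812 + 0.051653 + 0.040812 = 0.202275
D = 1 - 0.202275 = 0.797725 ≈ 0.7977

0.7977


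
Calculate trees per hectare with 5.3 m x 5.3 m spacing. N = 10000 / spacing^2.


N = 10000 / 5.3^2 = 10000 / 28.09 = 355.999 ≈ 356 trees/ha

356 trees/ha


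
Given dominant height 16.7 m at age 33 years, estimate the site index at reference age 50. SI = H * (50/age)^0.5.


50/33 = 1.51515
(1.51515)^0.5 = 1.23091
SI = 16.7 * 1.23091 = 20.5562 ≈ 20.6 m

20.6 m


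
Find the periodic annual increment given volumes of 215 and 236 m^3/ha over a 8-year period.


PAI = (V2 - V1) / period = (236 - 215) / 8 = 21 / 8 = 2.6250 ≈ 2.63 m^3/ha/yr

2.63 m^3/ha/yr


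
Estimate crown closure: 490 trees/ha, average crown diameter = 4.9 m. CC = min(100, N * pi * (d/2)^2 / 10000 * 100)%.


(d/2)^2 = (4.9/2)^2 = 2.45^2 = 6.0025
Crown area = 3.141593 * 6.0025 = 18.8574 m^2
N * area / 10000 * 100 = 490 * 18.8574 / 10000 * 100 = 92.4013
CC = min(100, 92.4013) = 92.4013 ≈ 92.4%

92.4%


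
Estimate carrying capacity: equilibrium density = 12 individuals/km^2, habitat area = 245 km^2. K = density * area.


K = 12 * 245 = 2940 individuals

2940 individuals


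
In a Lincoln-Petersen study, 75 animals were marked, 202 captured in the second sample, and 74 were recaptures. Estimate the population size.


N = M * C / R = 75 * 202 / 74 = 15150 / 74 = 204.73 ≈ 205

205 individuals


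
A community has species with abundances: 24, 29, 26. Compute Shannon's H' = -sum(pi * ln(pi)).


Total N = 24 + 29 + 26 = 79
Per-species terms:
  p = 24/79 = 0.303797; ln(p) = -1.191396; p*ln(p) = 0.303797 * (-1.191396) = -0.361943
  p = 29/79 = 0.367089; ln(p) = -1.002151; p*ln(p) = 0.367089 * (-1.002151) = -0.367879
  p = 26/79 = 0.329114; ln(p) = -1.111351; p*ln(p) = 0.329114 * (-1.111351) = -0.365761
sum(p*ln(p)) = (-0.361943) + (-0.367879) + (-0.365761) = -1.095583
H' = -(-1.095583) = 1.095583 ≈ 1.0956

1.0956


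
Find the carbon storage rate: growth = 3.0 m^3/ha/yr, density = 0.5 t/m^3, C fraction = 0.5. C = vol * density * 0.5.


C = 3.0 * 0.5 * 0.5 = 0.75 t C/ha/yr

0.75 t C/ha/yr


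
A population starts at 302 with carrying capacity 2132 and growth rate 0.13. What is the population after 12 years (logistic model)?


(K - N0)/N0 = (2132 - 302)/302 = 1830/302 = 6.05960
r*t = 0.13 * 12 = 1.56; exp(-1.56) = 0.210136
6.05960 * 0.210136 = 1.27334
1 + 1.27334 = 2.27334
N = 2132 / 2.27334 = 937.827 ≈ 938

938


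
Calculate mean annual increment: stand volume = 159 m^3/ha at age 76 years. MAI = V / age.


MAI = 159 / 76 = 2.0921 ≈ 2.09 m^3/ha/yr

2.09 m^3/ha/yr


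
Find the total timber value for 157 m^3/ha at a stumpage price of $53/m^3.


Value = 157 * 53 = $8321/ha

$8321/ha


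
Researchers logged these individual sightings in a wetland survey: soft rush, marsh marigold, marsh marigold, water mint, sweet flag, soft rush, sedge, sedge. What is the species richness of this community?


Total individuals logged = 8
Distinct species (count of individuals): soft rush (2), marsh marigold (2), water mint (1), sweet flag (1), sedge (2)
Species richness = number of distinct species = 5

5


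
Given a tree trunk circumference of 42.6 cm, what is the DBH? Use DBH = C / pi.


DBH = C / pi = 42.6 / 3.141593 = 13.5600 ≈ 13.56 cm

13.56 cm
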